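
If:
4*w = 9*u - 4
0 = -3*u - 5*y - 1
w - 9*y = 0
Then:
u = -16/153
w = -21/17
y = -7/51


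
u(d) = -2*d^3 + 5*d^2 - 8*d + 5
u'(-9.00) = -584.00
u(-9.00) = 1940.00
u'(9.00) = -404.00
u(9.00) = -1120.00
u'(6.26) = -180.53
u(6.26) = -339.77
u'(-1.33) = -31.91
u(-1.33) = 29.19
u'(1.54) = -6.83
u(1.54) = -2.77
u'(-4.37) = -166.28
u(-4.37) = 302.35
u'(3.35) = -41.84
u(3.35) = -40.88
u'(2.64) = -23.42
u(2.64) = -18.07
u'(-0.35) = -12.24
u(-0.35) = 8.50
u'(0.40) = -4.96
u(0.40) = 2.47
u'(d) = -6*d^2 + 10*d - 8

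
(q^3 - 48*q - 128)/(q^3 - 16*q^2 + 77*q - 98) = (q^3 - 48*q - 128)/(q^3 - 16*q^2 + 77*q - 98)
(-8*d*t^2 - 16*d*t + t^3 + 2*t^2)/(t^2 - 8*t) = (-8*d*t - 16*d + t^2 + 2*t)/(t - 8)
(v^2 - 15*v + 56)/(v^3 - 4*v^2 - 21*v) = (v - 8)/(v*(v + 3))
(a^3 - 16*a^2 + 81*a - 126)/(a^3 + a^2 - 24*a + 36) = (a^2 - 13*a + 42)/(a^2 + 4*a - 12)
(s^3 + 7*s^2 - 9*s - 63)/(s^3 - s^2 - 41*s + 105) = (s + 3)/(s - 5)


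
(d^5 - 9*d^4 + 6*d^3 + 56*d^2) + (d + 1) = d^5 - 9*d^4 + 6*d^3 + 56*d^2 + d + 1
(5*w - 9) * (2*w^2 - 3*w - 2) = 10*w^3 - 33*w^2 + 17*w + 18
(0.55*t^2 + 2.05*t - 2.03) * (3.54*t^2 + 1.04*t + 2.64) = 1.947*t^4 + 7.829*t^3 - 3.6022*t^2 + 3.3008*t - 5.3592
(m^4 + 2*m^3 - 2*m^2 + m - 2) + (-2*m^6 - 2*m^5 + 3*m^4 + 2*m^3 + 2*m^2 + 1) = -2*m^6 - 2*m^5 + 4*m^4 + 4*m^3 + m - 1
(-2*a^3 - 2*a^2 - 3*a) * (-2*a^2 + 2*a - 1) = 4*a^5 + 4*a^3 - 4*a^2 + 3*a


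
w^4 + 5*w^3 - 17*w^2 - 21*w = w*(w - 3)*(w + 1)*(w + 7)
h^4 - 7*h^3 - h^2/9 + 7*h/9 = h*(h - 7)*(h - 1/3)*(h + 1/3)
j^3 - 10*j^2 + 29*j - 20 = (j - 5)*(j - 4)*(j - 1)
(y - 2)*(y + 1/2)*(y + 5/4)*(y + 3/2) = y^4 + 5*y^3/4 - 13*y^2/4 - 89*y/16 - 15/8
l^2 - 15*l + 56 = (l - 8)*(l - 7)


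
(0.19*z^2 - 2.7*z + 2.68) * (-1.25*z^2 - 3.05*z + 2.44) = -0.2375*z^4 + 2.7955*z^3 + 5.3486*z^2 - 14.762*z + 6.5392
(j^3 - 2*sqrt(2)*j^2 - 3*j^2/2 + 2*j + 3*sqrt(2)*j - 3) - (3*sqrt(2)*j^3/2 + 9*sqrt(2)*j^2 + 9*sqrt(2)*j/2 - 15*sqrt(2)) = -3*sqrt(2)*j^3/2 + j^3 - 11*sqrt(2)*j^2 - 3*j^2/2 - 3*sqrt(2)*j/2 + 2*j - 3 + 15*sqrt(2)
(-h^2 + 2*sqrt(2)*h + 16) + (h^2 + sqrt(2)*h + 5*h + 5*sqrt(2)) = 3*sqrt(2)*h + 5*h + 5*sqrt(2) + 16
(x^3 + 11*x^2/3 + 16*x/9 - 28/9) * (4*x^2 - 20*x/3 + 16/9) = 4*x^5 + 8*x^4 - 140*x^3/9 - 160*x^2/9 + 1936*x/81 - 448/81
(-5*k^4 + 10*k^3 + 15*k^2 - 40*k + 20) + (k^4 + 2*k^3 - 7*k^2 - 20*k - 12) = -4*k^4 + 12*k^3 + 8*k^2 - 60*k + 8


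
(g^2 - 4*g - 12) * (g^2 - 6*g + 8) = g^4 - 10*g^3 + 20*g^2 + 40*g - 96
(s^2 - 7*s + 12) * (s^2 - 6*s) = s^4 - 13*s^3 + 54*s^2 - 72*s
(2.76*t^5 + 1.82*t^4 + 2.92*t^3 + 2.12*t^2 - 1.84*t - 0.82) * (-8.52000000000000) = -23.5152*t^5 - 15.5064*t^4 - 24.8784*t^3 - 18.0624*t^2 + 15.6768*t + 6.9864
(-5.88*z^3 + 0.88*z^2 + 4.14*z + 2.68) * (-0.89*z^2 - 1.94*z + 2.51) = 5.2332*z^5 + 10.624*z^4 - 20.1506*z^3 - 8.208*z^2 + 5.1922*z + 6.7268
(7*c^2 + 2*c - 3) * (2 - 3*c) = -21*c^3 + 8*c^2 + 13*c - 6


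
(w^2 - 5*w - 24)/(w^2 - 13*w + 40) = (w + 3)/(w - 5)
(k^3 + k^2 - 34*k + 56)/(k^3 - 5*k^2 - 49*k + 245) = (k^2 - 6*k + 8)/(k^2 - 12*k + 35)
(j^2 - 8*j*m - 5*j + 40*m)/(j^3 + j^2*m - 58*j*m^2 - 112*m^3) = (j - 5)/(j^2 + 9*j*m + 14*m^2)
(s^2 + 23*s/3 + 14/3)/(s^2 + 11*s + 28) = (s + 2/3)/(s + 4)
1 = 1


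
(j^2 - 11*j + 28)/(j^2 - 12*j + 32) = (j - 7)/(j - 8)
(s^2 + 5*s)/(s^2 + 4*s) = (s + 5)/(s + 4)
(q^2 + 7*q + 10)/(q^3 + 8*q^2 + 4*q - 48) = (q^2 + 7*q + 10)/(q^3 + 8*q^2 + 4*q - 48)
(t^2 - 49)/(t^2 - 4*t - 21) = (t + 7)/(t + 3)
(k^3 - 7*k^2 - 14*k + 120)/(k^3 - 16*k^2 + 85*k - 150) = (k + 4)/(k - 5)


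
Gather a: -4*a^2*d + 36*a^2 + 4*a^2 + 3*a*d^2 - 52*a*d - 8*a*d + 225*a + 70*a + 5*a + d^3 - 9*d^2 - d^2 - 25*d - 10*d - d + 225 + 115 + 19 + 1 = a^2*(40 - 4*d) + a*(3*d^2 - 60*d + 300) + d^3 - 10*d^2 - 36*d + 360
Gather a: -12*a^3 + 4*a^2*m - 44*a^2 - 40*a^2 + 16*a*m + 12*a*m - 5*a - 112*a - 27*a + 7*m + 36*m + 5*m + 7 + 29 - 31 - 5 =-12*a^3 + a^2*(4*m - 84) + a*(28*m - 144) + 48*m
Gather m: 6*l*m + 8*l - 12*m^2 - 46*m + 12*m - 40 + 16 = 8*l - 12*m^2 + m*(6*l - 34) - 24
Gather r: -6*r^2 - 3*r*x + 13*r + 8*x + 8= -6*r^2 + r*(13 - 3*x) + 8*x + 8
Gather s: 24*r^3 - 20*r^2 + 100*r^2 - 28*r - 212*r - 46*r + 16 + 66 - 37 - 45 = 24*r^3 + 80*r^2 - 286*r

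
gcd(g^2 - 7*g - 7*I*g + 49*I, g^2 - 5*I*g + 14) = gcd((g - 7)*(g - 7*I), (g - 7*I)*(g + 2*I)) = g - 7*I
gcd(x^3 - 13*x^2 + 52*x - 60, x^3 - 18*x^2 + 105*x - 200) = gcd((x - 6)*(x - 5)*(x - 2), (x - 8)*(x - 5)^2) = x - 5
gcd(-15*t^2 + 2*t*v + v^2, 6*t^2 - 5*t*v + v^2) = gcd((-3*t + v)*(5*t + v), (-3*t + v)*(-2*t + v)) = 3*t - v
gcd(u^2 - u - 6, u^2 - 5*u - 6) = 1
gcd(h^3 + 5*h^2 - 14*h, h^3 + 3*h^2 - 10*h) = h^2 - 2*h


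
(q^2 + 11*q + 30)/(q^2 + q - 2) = (q^2 + 11*q + 30)/(q^2 + q - 2)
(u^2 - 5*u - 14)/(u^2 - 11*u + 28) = (u + 2)/(u - 4)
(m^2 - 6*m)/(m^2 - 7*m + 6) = m/(m - 1)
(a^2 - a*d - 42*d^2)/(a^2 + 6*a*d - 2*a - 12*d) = (a - 7*d)/(a - 2)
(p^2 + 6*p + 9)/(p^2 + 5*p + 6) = (p + 3)/(p + 2)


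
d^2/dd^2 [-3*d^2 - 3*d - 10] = -6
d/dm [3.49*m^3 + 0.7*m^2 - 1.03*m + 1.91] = 10.47*m^2 + 1.4*m - 1.03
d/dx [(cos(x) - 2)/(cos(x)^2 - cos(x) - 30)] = (cos(x)^2 - 4*cos(x) + 32)*sin(x)/(sin(x)^2 + cos(x) + 29)^2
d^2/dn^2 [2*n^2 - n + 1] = 4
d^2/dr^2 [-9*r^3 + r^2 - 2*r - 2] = 2 - 54*r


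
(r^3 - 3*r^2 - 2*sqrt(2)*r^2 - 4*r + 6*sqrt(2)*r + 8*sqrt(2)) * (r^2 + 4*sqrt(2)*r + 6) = r^5 - 3*r^4 + 2*sqrt(2)*r^4 - 14*r^3 - 6*sqrt(2)*r^3 - 20*sqrt(2)*r^2 + 30*r^2 + 40*r + 36*sqrt(2)*r + 48*sqrt(2)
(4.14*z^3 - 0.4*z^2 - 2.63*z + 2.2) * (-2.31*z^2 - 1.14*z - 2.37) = -9.5634*z^5 - 3.7956*z^4 - 3.2805*z^3 - 1.1358*z^2 + 3.7251*z - 5.214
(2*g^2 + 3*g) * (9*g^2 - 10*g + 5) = 18*g^4 + 7*g^3 - 20*g^2 + 15*g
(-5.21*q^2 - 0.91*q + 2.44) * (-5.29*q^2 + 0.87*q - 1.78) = 27.5609*q^4 + 0.2812*q^3 - 4.4255*q^2 + 3.7426*q - 4.3432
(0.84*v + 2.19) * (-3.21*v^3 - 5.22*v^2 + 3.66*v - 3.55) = -2.6964*v^4 - 11.4147*v^3 - 8.3574*v^2 + 5.0334*v - 7.7745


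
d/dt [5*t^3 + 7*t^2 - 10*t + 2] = 15*t^2 + 14*t - 10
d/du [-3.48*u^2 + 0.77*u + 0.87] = 0.77 - 6.96*u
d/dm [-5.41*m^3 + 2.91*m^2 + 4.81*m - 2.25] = -16.23*m^2 + 5.82*m + 4.81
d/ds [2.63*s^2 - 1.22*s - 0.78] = 5.26*s - 1.22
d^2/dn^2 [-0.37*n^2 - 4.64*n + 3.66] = -0.740000000000000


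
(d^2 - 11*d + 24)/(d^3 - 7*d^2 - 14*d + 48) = (d - 3)/(d^2 + d - 6)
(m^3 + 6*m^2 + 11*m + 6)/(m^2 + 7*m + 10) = (m^2 + 4*m + 3)/(m + 5)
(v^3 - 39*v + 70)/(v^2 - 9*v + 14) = (v^2 + 2*v - 35)/(v - 7)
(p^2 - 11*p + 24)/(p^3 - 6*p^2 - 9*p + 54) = (p - 8)/(p^2 - 3*p - 18)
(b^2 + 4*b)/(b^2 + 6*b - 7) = b*(b + 4)/(b^2 + 6*b - 7)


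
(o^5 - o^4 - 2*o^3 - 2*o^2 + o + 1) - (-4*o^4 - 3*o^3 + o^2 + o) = o^5 + 3*o^4 + o^3 - 3*o^2 + 1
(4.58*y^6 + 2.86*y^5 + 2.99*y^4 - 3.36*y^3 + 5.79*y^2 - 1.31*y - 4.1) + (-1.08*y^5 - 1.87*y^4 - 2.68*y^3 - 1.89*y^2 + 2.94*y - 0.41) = 4.58*y^6 + 1.78*y^5 + 1.12*y^4 - 6.04*y^3 + 3.9*y^2 + 1.63*y - 4.51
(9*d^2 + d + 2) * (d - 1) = 9*d^3 - 8*d^2 + d - 2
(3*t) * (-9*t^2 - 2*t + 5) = -27*t^3 - 6*t^2 + 15*t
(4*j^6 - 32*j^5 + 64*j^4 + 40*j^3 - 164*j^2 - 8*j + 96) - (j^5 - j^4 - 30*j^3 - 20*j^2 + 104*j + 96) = 4*j^6 - 33*j^5 + 65*j^4 + 70*j^3 - 144*j^2 - 112*j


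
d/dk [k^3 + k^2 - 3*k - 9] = 3*k^2 + 2*k - 3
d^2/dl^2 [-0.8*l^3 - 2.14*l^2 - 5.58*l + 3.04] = -4.8*l - 4.28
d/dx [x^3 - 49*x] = 3*x^2 - 49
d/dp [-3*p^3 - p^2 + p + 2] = -9*p^2 - 2*p + 1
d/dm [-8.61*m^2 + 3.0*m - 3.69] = 3.0 - 17.22*m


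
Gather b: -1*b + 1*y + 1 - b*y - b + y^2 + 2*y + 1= b*(-y - 2) + y^2 + 3*y + 2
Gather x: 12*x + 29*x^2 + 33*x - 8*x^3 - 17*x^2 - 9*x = -8*x^3 + 12*x^2 + 36*x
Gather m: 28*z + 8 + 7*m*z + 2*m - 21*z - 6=m*(7*z + 2) + 7*z + 2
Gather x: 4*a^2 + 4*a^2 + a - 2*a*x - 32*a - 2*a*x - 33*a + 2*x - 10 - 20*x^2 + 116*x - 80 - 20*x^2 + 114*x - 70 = 8*a^2 - 64*a - 40*x^2 + x*(232 - 4*a) - 160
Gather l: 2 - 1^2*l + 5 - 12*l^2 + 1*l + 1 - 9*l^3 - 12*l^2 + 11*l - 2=-9*l^3 - 24*l^2 + 11*l + 6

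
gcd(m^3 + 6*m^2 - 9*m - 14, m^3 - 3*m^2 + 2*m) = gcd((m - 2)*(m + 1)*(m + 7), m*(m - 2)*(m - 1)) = m - 2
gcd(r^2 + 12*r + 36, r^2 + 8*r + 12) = r + 6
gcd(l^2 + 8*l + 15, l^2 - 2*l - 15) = l + 3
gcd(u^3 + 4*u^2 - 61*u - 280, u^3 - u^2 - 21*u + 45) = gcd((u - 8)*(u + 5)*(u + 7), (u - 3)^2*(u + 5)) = u + 5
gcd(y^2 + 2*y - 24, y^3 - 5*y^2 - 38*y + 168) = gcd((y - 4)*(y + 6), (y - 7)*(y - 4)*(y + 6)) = y^2 + 2*y - 24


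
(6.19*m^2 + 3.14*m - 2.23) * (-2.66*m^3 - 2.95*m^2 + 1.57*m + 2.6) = -16.4654*m^5 - 26.6129*m^4 + 6.3871*m^3 + 27.6023*m^2 + 4.6629*m - 5.798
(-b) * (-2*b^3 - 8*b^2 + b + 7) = 2*b^4 + 8*b^3 - b^2 - 7*b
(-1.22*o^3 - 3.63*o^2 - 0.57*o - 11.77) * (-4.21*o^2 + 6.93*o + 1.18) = 5.1362*o^5 + 6.8277*o^4 - 24.1958*o^3 + 41.3182*o^2 - 82.2387*o - 13.8886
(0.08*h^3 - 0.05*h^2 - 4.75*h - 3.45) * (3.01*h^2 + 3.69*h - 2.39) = 0.2408*h^5 + 0.1447*h^4 - 14.6732*h^3 - 27.7925*h^2 - 1.378*h + 8.2455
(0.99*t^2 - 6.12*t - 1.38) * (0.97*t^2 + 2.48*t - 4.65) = 0.9603*t^4 - 3.4812*t^3 - 21.1197*t^2 + 25.0356*t + 6.417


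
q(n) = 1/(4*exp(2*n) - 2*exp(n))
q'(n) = (-8*exp(2*n) + 2*exp(n))/(4*exp(2*n) - 2*exp(n))^2 = (1 - 4*exp(n))*exp(-n)/(2*(2*exp(n) - 1)^2)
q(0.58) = 0.11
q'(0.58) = -0.26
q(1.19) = 0.03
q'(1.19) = -0.06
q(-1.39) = -4.00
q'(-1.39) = 0.03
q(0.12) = 0.35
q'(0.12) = -0.99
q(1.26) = 0.02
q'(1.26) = -0.05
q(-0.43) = 2.55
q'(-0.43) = -13.59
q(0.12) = 0.35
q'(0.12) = -0.99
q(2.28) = 0.00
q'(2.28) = -0.01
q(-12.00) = -81378.40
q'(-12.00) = 81377.40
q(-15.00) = -1634509.69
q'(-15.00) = 1634508.69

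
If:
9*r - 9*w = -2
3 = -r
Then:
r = -3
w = -25/9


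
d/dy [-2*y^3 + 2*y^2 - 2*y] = -6*y^2 + 4*y - 2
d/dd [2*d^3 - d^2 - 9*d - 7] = 6*d^2 - 2*d - 9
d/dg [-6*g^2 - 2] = -12*g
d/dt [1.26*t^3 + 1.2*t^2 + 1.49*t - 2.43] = 3.78*t^2 + 2.4*t + 1.49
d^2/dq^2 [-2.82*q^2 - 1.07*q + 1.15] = -5.64000000000000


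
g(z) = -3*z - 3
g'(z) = -3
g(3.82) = -14.46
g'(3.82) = -3.00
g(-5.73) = 14.19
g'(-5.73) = -3.00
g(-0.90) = -0.30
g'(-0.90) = -3.00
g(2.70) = -11.10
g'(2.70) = -3.00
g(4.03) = -15.09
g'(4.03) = -3.00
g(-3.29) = 6.87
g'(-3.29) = -3.00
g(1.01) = -6.03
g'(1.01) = -3.00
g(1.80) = -8.40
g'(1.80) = -3.00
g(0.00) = -3.00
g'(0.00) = -3.00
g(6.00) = -21.00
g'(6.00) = -3.00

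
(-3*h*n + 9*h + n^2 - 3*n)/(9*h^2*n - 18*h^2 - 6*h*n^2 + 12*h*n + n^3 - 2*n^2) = (3 - n)/(3*h*n - 6*h - n^2 + 2*n)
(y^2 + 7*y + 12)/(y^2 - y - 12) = (y + 4)/(y - 4)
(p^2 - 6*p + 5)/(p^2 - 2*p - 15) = (p - 1)/(p + 3)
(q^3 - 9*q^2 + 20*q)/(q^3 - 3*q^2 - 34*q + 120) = q/(q + 6)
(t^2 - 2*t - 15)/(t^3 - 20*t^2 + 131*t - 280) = (t + 3)/(t^2 - 15*t + 56)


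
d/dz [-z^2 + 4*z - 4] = 4 - 2*z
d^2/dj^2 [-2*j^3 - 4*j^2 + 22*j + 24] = -12*j - 8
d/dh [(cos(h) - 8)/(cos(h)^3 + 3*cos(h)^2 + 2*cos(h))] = (-93*cos(h) - 21*cos(2*h) + cos(3*h) - 53)*sin(h)/(2*(cos(h) + 1)^2*(cos(h) + 2)^2*cos(h)^2)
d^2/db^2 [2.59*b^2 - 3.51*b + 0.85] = 5.18000000000000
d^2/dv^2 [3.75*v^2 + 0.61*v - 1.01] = 7.50000000000000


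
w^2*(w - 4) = w^3 - 4*w^2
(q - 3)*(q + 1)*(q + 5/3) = q^3 - q^2/3 - 19*q/3 - 5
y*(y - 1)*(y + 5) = y^3 + 4*y^2 - 5*y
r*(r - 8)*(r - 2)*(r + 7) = r^4 - 3*r^3 - 54*r^2 + 112*r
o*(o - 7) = o^2 - 7*o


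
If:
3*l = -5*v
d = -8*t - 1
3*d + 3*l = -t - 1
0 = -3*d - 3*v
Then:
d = -1/9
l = -5/27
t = -1/9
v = 1/9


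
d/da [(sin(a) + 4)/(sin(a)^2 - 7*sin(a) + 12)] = (-8*sin(a) + cos(a)^2 + 39)*cos(a)/(sin(a)^2 - 7*sin(a) + 12)^2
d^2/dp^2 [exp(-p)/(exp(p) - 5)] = ((exp(p) - 5)^2 + (exp(p) - 5)*exp(p) + 2*exp(2*p))*exp(-p)/(exp(p) - 5)^3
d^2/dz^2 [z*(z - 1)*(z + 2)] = 6*z + 2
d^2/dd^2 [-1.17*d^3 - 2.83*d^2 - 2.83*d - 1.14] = -7.02*d - 5.66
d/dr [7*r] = 7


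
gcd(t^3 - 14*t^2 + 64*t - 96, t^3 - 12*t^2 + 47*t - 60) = t - 4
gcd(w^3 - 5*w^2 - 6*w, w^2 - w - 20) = 1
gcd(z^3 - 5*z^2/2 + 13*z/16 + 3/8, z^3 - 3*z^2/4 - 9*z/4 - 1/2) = z^2 - 7*z/4 - 1/2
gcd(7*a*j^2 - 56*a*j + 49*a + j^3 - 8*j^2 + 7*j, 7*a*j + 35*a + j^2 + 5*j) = 7*a + j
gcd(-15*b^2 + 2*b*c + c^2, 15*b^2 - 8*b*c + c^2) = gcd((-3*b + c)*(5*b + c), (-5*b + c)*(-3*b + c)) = 3*b - c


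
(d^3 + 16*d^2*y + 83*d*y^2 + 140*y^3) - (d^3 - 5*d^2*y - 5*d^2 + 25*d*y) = 21*d^2*y + 5*d^2 + 83*d*y^2 - 25*d*y + 140*y^3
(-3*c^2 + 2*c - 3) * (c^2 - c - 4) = -3*c^4 + 5*c^3 + 7*c^2 - 5*c + 12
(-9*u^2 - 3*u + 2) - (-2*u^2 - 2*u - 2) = -7*u^2 - u + 4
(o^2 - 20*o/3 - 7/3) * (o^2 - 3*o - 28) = o^4 - 29*o^3/3 - 31*o^2/3 + 581*o/3 + 196/3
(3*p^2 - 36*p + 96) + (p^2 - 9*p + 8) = 4*p^2 - 45*p + 104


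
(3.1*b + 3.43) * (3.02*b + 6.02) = 9.362*b^2 + 29.0206*b + 20.6486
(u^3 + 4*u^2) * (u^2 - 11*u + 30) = u^5 - 7*u^4 - 14*u^3 + 120*u^2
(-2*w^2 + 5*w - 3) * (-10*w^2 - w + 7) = 20*w^4 - 48*w^3 + 11*w^2 + 38*w - 21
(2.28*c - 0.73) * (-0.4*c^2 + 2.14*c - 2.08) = -0.912*c^3 + 5.1712*c^2 - 6.3046*c + 1.5184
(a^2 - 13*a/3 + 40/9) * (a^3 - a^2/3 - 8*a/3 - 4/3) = a^5 - 14*a^4/3 + 29*a^3/9 + 236*a^2/27 - 164*a/27 - 160/27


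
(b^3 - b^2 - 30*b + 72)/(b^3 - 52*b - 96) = (b^2 - 7*b + 12)/(b^2 - 6*b - 16)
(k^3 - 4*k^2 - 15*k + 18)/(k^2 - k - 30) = (k^2 + 2*k - 3)/(k + 5)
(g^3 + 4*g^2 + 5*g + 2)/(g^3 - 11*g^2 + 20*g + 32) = (g^2 + 3*g + 2)/(g^2 - 12*g + 32)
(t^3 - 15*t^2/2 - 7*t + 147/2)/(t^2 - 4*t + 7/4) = 2*(t^2 - 4*t - 21)/(2*t - 1)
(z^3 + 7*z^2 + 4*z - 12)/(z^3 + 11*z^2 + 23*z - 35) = (z^2 + 8*z + 12)/(z^2 + 12*z + 35)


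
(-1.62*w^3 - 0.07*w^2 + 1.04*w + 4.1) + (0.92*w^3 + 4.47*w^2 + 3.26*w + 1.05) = -0.7*w^3 + 4.4*w^2 + 4.3*w + 5.15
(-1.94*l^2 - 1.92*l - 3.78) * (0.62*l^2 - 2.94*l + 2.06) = -1.2028*l^4 + 4.5132*l^3 - 0.6952*l^2 + 7.158*l - 7.7868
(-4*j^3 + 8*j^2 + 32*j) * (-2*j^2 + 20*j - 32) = 8*j^5 - 96*j^4 + 224*j^3 + 384*j^2 - 1024*j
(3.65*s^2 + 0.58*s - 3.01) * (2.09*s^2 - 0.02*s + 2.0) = 7.6285*s^4 + 1.1392*s^3 + 0.997500000000001*s^2 + 1.2202*s - 6.02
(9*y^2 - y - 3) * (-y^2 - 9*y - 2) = -9*y^4 - 80*y^3 - 6*y^2 + 29*y + 6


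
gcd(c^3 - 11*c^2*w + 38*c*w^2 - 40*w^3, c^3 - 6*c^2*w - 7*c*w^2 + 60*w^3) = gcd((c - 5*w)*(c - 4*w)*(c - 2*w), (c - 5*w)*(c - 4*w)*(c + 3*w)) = c^2 - 9*c*w + 20*w^2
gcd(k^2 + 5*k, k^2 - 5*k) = k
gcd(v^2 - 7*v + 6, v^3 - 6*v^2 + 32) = 1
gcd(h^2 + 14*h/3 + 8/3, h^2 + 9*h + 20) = h + 4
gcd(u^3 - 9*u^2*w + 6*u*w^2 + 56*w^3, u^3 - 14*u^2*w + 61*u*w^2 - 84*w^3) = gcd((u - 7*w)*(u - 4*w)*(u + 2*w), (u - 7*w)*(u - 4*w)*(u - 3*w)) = u^2 - 11*u*w + 28*w^2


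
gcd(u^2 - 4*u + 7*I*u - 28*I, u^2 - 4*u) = u - 4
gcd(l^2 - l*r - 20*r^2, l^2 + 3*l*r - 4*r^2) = l + 4*r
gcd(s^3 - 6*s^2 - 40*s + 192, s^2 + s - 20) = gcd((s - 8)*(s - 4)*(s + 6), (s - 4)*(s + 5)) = s - 4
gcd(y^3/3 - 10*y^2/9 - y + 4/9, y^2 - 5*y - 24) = 1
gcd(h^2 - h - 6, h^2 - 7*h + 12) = h - 3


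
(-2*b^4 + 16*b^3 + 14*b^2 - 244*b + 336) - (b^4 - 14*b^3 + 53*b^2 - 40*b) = -3*b^4 + 30*b^3 - 39*b^2 - 204*b + 336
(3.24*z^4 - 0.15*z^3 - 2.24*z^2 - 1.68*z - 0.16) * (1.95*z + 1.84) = 6.318*z^5 + 5.6691*z^4 - 4.644*z^3 - 7.3976*z^2 - 3.4032*z - 0.2944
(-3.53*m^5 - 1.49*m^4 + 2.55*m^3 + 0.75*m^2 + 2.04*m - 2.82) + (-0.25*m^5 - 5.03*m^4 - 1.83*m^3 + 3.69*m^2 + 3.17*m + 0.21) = -3.78*m^5 - 6.52*m^4 + 0.72*m^3 + 4.44*m^2 + 5.21*m - 2.61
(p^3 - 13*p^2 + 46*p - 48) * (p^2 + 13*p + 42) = p^5 - 81*p^3 + 4*p^2 + 1308*p - 2016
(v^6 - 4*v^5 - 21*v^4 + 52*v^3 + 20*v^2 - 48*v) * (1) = v^6 - 4*v^5 - 21*v^4 + 52*v^3 + 20*v^2 - 48*v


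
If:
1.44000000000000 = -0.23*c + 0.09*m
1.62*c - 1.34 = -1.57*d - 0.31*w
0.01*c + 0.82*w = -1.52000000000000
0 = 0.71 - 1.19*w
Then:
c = -200.92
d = 208.06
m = -497.47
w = 0.60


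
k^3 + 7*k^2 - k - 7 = (k - 1)*(k + 1)*(k + 7)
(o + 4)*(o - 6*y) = o^2 - 6*o*y + 4*o - 24*y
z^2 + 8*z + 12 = (z + 2)*(z + 6)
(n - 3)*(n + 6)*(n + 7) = n^3 + 10*n^2 + 3*n - 126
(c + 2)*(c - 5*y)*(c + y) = c^3 - 4*c^2*y + 2*c^2 - 5*c*y^2 - 8*c*y - 10*y^2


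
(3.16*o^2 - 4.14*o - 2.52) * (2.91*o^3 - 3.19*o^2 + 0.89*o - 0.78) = 9.1956*o^5 - 22.1278*o^4 + 8.6858*o^3 + 1.8894*o^2 + 0.9864*o + 1.9656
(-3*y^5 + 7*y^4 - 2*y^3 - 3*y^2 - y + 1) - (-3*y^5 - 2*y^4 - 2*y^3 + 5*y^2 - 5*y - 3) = 9*y^4 - 8*y^2 + 4*y + 4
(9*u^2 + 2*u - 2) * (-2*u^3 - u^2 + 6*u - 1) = -18*u^5 - 13*u^4 + 56*u^3 + 5*u^2 - 14*u + 2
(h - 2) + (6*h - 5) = 7*h - 7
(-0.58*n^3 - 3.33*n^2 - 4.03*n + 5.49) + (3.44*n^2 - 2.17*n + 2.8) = -0.58*n^3 + 0.11*n^2 - 6.2*n + 8.29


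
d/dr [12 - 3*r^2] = -6*r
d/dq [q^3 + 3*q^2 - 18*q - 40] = 3*q^2 + 6*q - 18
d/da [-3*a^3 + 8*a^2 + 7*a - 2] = -9*a^2 + 16*a + 7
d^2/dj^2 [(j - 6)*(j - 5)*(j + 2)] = 6*j - 18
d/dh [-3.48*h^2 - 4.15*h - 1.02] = -6.96*h - 4.15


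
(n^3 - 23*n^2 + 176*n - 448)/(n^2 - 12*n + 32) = (n^2 - 15*n + 56)/(n - 4)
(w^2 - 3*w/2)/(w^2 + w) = (w - 3/2)/(w + 1)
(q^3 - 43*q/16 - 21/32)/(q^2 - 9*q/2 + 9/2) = (32*q^3 - 86*q - 21)/(16*(2*q^2 - 9*q + 9))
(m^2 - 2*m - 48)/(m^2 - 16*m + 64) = (m + 6)/(m - 8)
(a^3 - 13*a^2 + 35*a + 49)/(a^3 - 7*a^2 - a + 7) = (a - 7)/(a - 1)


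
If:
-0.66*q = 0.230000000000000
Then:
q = -0.35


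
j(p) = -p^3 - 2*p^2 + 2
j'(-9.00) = -207.00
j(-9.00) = 569.00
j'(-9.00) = -207.00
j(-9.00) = 569.00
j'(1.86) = -17.82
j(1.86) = -11.35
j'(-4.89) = -52.18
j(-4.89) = 71.11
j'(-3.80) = -28.12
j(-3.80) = 27.99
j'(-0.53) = 1.28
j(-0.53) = 1.59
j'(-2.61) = -10.00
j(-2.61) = 6.16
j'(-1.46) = -0.55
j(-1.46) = 0.85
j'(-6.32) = -94.55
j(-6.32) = 174.55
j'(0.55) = -3.11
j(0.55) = 1.23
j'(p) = -3*p^2 - 4*p = p*(-3*p - 4)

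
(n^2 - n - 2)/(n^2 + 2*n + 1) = (n - 2)/(n + 1)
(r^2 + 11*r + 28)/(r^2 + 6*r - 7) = (r + 4)/(r - 1)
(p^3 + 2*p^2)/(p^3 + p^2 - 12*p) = p*(p + 2)/(p^2 + p - 12)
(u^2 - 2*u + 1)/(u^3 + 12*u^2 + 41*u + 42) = (u^2 - 2*u + 1)/(u^3 + 12*u^2 + 41*u + 42)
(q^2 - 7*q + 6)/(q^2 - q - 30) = (q - 1)/(q + 5)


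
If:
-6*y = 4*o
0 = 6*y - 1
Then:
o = -1/4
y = 1/6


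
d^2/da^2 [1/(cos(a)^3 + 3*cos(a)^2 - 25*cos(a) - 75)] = ((-97*cos(a) + 24*cos(2*a) + 9*cos(3*a))*(cos(a)^3 + 3*cos(a)^2 - 25*cos(a) - 75)/4 + 2*(3*cos(a)^2 + 6*cos(a) - 25)^2*sin(a)^2)/(cos(a)^3 + 3*cos(a)^2 - 25*cos(a) - 75)^3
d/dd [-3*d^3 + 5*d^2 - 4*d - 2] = -9*d^2 + 10*d - 4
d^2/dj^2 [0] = 0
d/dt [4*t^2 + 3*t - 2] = 8*t + 3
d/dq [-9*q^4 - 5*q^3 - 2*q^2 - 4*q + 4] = -36*q^3 - 15*q^2 - 4*q - 4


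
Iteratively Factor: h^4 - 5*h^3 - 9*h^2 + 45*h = (h + 3)*(h^3 - 8*h^2 + 15*h) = (h - 3)*(h + 3)*(h^2 - 5*h) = h*(h - 3)*(h + 3)*(h - 5)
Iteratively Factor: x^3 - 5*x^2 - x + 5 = (x - 5)*(x^2 - 1) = (x - 5)*(x + 1)*(x - 1)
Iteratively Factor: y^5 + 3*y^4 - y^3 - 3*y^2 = (y + 1)*(y^4 + 2*y^3 - 3*y^2) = (y - 1)*(y + 1)*(y^3 + 3*y^2) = (y - 1)*(y + 1)*(y + 3)*(y^2) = y*(y - 1)*(y + 1)*(y + 3)*(y)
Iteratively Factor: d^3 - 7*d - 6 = (d + 1)*(d^2 - d - 6) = (d - 3)*(d + 1)*(d + 2)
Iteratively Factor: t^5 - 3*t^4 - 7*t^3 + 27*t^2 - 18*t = (t - 3)*(t^4 - 7*t^2 + 6*t) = t*(t - 3)*(t^3 - 7*t + 6) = t*(t - 3)*(t - 1)*(t^2 + t - 6) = t*(t - 3)*(t - 2)*(t - 1)*(t + 3)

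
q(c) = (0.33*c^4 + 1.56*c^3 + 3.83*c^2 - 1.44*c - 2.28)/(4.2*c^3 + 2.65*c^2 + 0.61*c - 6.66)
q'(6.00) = 0.06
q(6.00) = 0.89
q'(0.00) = 0.25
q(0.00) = 0.34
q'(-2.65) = -0.06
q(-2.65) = -0.23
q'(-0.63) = 0.68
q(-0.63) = 0.03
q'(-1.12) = 0.34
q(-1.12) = -0.25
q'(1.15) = -2.20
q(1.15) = 1.04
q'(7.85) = 0.07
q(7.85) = 1.02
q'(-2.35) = -0.08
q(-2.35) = -0.25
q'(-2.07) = -0.09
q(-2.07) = -0.28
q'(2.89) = 0.03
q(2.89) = 0.73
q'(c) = (-12.6*c^2 - 5.3*c - 0.61)*(0.33*c^4 + 1.56*c^3 + 3.83*c^2 - 1.44*c - 2.28)/(4.2*c^3 + 2.65*c^2 + 0.61*c - 6.66)^2 + (1.32*c^3 + 4.68*c^2 + 7.66*c - 1.44)/(4.2*c^3 + 2.65*c^2 + 0.61*c - 6.66) = (1.386*c^6 + 1.749*c^5 - 11.3481*c^4 + 5.208*c^3 + 3.7115*c^2 - 38.9316*c + 10.9812)/(17.64*c^6 + 22.26*c^5 + 12.1465*c^4 - 52.711*c^3 - 34.9259*c^2 - 8.1252*c + 44.3556)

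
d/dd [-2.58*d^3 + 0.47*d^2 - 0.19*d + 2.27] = -7.74*d^2 + 0.94*d - 0.19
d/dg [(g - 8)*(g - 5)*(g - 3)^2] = 4*g^3 - 57*g^2 + 254*g - 357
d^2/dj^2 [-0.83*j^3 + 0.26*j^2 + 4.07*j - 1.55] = 0.52 - 4.98*j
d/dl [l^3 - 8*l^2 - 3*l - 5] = 3*l^2 - 16*l - 3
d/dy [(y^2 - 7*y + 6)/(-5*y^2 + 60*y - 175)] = (5*y^2 - 58*y + 173)/(5*(y^4 - 24*y^3 + 214*y^2 - 840*y + 1225))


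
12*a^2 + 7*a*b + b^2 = (3*a + b)*(4*a + b)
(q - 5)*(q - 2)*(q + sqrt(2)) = q^3 - 7*q^2 + sqrt(2)*q^2 - 7*sqrt(2)*q + 10*q + 10*sqrt(2)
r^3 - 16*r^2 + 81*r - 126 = (r - 7)*(r - 6)*(r - 3)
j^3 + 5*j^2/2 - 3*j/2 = j*(j - 1/2)*(j + 3)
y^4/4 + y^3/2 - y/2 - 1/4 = (y/4 + 1/4)*(y - 1)*(y + 1)^2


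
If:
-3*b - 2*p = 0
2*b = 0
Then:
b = 0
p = 0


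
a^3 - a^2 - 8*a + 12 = (a - 2)^2*(a + 3)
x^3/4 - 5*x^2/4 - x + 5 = (x/4 + 1/2)*(x - 5)*(x - 2)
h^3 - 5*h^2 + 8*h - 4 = (h - 2)^2*(h - 1)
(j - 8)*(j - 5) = j^2 - 13*j + 40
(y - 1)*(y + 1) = y^2 - 1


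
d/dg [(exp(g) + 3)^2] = 2*(exp(g) + 3)*exp(g)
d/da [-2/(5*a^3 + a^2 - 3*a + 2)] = 2*(15*a^2 + 2*a - 3)/(5*a^3 + a^2 - 3*a + 2)^2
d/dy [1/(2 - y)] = (y - 2)^(-2)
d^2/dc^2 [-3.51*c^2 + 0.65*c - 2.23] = -7.02000000000000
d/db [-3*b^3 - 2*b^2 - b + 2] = -9*b^2 - 4*b - 1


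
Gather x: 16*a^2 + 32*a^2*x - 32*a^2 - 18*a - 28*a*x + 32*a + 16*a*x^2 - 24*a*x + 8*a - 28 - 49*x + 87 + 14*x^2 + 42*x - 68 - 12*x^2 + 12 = -16*a^2 + 22*a + x^2*(16*a + 2) + x*(32*a^2 - 52*a - 7) + 3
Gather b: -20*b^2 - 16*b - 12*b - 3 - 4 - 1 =-20*b^2 - 28*b - 8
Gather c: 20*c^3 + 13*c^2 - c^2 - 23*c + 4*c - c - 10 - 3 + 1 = 20*c^3 + 12*c^2 - 20*c - 12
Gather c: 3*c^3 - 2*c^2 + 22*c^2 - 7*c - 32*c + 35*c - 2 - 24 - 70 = 3*c^3 + 20*c^2 - 4*c - 96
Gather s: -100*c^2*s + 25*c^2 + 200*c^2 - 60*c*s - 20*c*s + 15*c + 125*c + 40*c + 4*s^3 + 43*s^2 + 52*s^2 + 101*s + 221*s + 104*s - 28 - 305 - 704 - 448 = 225*c^2 + 180*c + 4*s^3 + 95*s^2 + s*(-100*c^2 - 80*c + 426) - 1485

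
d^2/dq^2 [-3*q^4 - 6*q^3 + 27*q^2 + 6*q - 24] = -36*q^2 - 36*q + 54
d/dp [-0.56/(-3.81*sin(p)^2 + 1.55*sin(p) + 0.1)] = (0.868 - 4.2672*sin(p))*cos(p)/(-3.81*sin(p)^2 + 1.55*sin(p) + 0.1)^2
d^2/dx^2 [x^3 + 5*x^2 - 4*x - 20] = 6*x + 10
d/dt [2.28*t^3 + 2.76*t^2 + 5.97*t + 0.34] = 6.84*t^2 + 5.52*t + 5.97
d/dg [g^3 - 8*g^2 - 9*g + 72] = 3*g^2 - 16*g - 9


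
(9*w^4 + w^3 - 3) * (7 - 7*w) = -63*w^5 + 56*w^4 + 7*w^3 + 21*w - 21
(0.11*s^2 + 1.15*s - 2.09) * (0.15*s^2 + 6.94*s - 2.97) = 0.0165*s^4 + 0.9359*s^3 + 7.3408*s^2 - 17.9201*s + 6.2073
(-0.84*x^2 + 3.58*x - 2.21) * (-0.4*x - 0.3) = 0.336*x^3 - 1.18*x^2 - 0.19*x + 0.663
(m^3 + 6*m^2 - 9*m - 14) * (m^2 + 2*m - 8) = m^5 + 8*m^4 - 5*m^3 - 80*m^2 + 44*m + 112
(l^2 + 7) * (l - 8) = l^3 - 8*l^2 + 7*l - 56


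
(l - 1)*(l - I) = l^2 - l - I*l + I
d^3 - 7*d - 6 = (d - 3)*(d + 1)*(d + 2)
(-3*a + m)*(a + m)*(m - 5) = -3*a^2*m + 15*a^2 - 2*a*m^2 + 10*a*m + m^3 - 5*m^2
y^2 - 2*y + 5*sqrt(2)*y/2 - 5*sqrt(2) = (y - 2)*(y + 5*sqrt(2)/2)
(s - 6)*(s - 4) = s^2 - 10*s + 24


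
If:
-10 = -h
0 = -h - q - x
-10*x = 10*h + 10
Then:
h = 10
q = 1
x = -11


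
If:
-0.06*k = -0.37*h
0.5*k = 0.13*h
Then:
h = 0.00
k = 0.00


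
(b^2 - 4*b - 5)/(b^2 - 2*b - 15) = (b + 1)/(b + 3)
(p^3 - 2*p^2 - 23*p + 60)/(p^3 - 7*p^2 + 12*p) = (p + 5)/p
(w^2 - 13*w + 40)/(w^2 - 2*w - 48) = (w - 5)/(w + 6)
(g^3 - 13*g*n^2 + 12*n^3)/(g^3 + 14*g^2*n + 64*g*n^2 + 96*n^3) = (g^2 - 4*g*n + 3*n^2)/(g^2 + 10*g*n + 24*n^2)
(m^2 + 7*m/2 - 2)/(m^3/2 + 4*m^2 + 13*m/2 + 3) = (2*m^2 + 7*m - 4)/(m^3 + 8*m^2 + 13*m + 6)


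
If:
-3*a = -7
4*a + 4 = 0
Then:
No Solution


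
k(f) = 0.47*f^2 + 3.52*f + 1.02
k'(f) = 0.94*f + 3.52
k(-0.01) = 0.98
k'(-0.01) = 3.51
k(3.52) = 19.23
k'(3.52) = 6.83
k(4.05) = 22.99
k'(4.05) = 7.33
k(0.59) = 3.26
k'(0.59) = 4.07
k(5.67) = 36.09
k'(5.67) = 8.85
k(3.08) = 16.32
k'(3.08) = 6.42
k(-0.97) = -1.95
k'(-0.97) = 2.61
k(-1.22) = -2.57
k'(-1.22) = 2.37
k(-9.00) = 7.41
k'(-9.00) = -4.94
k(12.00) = 110.94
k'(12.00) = 14.80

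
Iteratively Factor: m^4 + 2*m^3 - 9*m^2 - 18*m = (m + 2)*(m^3 - 9*m) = m*(m + 2)*(m^2 - 9) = m*(m - 3)*(m + 2)*(m + 3)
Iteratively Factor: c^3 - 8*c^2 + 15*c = (c)*(c^2 - 8*c + 15) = c*(c - 5)*(c - 3)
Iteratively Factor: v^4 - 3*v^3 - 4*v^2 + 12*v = (v - 2)*(v^3 - v^2 - 6*v) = (v - 2)*(v + 2)*(v^2 - 3*v) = v*(v - 2)*(v + 2)*(v - 3)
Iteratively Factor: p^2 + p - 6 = (p - 2)*(p + 3)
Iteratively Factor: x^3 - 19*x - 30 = (x + 3)*(x^2 - 3*x - 10) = (x - 5)*(x + 3)*(x + 2)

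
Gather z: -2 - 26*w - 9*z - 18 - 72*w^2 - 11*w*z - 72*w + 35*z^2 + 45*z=-72*w^2 - 98*w + 35*z^2 + z*(36 - 11*w) - 20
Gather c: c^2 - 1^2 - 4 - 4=c^2 - 9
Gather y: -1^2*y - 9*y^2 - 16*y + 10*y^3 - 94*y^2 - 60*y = 10*y^3 - 103*y^2 - 77*y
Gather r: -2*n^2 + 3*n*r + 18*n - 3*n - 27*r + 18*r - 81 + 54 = -2*n^2 + 15*n + r*(3*n - 9) - 27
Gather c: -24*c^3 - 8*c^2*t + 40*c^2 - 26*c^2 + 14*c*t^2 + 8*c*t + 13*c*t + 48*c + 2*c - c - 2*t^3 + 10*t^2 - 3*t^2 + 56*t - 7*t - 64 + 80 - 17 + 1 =-24*c^3 + c^2*(14 - 8*t) + c*(14*t^2 + 21*t + 49) - 2*t^3 + 7*t^2 + 49*t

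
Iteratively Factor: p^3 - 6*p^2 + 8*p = (p)*(p^2 - 6*p + 8) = p*(p - 4)*(p - 2)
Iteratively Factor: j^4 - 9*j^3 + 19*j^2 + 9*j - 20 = (j + 1)*(j^3 - 10*j^2 + 29*j - 20) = (j - 4)*(j + 1)*(j^2 - 6*j + 5) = (j - 4)*(j - 1)*(j + 1)*(j - 5)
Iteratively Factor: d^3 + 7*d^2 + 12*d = (d)*(d^2 + 7*d + 12) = d*(d + 3)*(d + 4)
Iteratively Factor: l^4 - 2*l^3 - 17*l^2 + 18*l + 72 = (l - 4)*(l^3 + 2*l^2 - 9*l - 18) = (l - 4)*(l - 3)*(l^2 + 5*l + 6) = (l - 4)*(l - 3)*(l + 3)*(l + 2)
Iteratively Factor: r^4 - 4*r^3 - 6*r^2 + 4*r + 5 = (r - 5)*(r^3 + r^2 - r - 1) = (r - 5)*(r - 1)*(r^2 + 2*r + 1) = (r - 5)*(r - 1)*(r + 1)*(r + 1)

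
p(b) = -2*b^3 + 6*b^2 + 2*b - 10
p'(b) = -6*b^2 + 12*b + 2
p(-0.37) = -9.82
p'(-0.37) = -3.26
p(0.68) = -6.49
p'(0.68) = 7.39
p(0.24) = -9.20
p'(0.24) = 4.53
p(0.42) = -8.25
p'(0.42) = 5.98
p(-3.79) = 177.48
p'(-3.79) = -129.66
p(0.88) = -4.96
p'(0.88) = 7.91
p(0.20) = -9.38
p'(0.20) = 4.16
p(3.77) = -24.35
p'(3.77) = -38.04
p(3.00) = -4.00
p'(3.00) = -16.00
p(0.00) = -10.00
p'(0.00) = 2.00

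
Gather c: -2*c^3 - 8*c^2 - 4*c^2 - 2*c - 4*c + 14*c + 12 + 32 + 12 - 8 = -2*c^3 - 12*c^2 + 8*c + 48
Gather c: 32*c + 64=32*c + 64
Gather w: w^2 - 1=w^2 - 1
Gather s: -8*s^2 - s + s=-8*s^2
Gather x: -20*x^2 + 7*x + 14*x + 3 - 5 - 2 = -20*x^2 + 21*x - 4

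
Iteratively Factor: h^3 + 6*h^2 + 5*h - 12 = (h + 4)*(h^2 + 2*h - 3) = (h + 3)*(h + 4)*(h - 1)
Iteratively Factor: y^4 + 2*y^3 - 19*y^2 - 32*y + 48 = (y - 4)*(y^3 + 6*y^2 + 5*y - 12) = (y - 4)*(y - 1)*(y^2 + 7*y + 12) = (y - 4)*(y - 1)*(y + 3)*(y + 4)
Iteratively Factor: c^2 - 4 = (c + 2)*(c - 2)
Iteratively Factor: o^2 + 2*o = (o)*(o + 2)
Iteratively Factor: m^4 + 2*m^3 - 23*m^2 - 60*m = (m + 4)*(m^3 - 2*m^2 - 15*m) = m*(m + 4)*(m^2 - 2*m - 15) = m*(m - 5)*(m + 4)*(m + 3)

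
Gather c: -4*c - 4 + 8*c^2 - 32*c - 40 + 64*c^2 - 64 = 72*c^2 - 36*c - 108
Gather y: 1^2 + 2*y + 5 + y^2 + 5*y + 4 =y^2 + 7*y + 10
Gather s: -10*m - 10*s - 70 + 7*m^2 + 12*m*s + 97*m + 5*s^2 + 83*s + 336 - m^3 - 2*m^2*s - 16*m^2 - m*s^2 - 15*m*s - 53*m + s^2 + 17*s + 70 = -m^3 - 9*m^2 + 34*m + s^2*(6 - m) + s*(-2*m^2 - 3*m + 90) + 336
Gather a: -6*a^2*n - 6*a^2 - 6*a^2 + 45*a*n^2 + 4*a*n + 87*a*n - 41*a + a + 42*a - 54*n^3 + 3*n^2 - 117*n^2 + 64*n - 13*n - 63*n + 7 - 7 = a^2*(-6*n - 12) + a*(45*n^2 + 91*n + 2) - 54*n^3 - 114*n^2 - 12*n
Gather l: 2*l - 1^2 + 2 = 2*l + 1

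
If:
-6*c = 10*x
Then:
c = -5*x/3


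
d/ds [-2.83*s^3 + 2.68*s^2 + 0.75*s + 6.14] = -8.49*s^2 + 5.36*s + 0.75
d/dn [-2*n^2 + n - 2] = 1 - 4*n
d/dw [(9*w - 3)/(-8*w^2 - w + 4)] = 3*(24*w^2 - 16*w + 11)/(64*w^4 + 16*w^3 - 63*w^2 - 8*w + 16)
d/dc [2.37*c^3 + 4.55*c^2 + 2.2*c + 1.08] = 7.11*c^2 + 9.1*c + 2.2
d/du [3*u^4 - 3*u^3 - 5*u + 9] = 12*u^3 - 9*u^2 - 5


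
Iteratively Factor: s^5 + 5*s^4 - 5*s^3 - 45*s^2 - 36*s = (s)*(s^4 + 5*s^3 - 5*s^2 - 45*s - 36) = s*(s + 4)*(s^3 + s^2 - 9*s - 9) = s*(s + 3)*(s + 4)*(s^2 - 2*s - 3) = s*(s + 1)*(s + 3)*(s + 4)*(s - 3)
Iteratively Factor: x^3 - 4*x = (x)*(x^2 - 4) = x*(x + 2)*(x - 2)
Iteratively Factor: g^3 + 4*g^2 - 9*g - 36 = (g + 3)*(g^2 + g - 12) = (g + 3)*(g + 4)*(g - 3)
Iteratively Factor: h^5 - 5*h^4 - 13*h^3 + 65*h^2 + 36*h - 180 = (h + 3)*(h^4 - 8*h^3 + 11*h^2 + 32*h - 60) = (h + 2)*(h + 3)*(h^3 - 10*h^2 + 31*h - 30) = (h - 5)*(h + 2)*(h + 3)*(h^2 - 5*h + 6) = (h - 5)*(h - 2)*(h + 2)*(h + 3)*(h - 3)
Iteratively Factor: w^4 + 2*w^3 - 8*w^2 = (w)*(w^3 + 2*w^2 - 8*w) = w*(w + 4)*(w^2 - 2*w) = w*(w - 2)*(w + 4)*(w)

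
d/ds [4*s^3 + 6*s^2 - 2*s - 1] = 12*s^2 + 12*s - 2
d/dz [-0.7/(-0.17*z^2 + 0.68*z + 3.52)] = (0.476 - 0.238*z)/(-0.17*z^2 + 0.68*z + 3.52)^2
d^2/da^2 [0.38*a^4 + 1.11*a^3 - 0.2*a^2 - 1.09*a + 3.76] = 4.56*a^2 + 6.66*a - 0.4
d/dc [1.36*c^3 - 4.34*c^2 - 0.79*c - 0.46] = 4.08*c^2 - 8.68*c - 0.79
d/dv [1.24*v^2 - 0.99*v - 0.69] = 2.48*v - 0.99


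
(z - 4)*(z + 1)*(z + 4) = z^3 + z^2 - 16*z - 16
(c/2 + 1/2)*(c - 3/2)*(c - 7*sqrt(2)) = c^3/2 - 7*sqrt(2)*c^2/2 - c^2/4 - 3*c/4 + 7*sqrt(2)*c/4 + 21*sqrt(2)/4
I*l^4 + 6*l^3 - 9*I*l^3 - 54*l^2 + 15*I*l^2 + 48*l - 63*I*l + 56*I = (l - 8)*(l - 7*I)*(l + I)*(I*l - I)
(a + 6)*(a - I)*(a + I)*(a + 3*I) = a^4 + 6*a^3 + 3*I*a^3 + a^2 + 18*I*a^2 + 6*a + 3*I*a + 18*I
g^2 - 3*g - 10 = (g - 5)*(g + 2)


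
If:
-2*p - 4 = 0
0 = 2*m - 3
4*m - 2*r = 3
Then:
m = 3/2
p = -2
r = 3/2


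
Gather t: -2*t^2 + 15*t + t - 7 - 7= -2*t^2 + 16*t - 14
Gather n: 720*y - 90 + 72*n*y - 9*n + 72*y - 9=n*(72*y - 9) + 792*y - 99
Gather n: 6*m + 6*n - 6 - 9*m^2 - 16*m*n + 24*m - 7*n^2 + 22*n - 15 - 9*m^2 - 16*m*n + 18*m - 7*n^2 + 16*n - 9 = -18*m^2 + 48*m - 14*n^2 + n*(44 - 32*m) - 30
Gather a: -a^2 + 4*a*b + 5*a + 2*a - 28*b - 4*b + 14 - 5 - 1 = -a^2 + a*(4*b + 7) - 32*b + 8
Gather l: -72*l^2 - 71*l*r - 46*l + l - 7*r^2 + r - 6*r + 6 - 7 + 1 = -72*l^2 + l*(-71*r - 45) - 7*r^2 - 5*r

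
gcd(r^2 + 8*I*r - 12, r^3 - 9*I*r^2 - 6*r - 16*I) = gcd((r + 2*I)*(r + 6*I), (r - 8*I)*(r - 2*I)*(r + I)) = 1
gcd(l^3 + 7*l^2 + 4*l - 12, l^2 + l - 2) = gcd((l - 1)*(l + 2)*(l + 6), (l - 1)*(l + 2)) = l^2 + l - 2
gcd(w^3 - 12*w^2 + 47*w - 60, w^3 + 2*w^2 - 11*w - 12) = w - 3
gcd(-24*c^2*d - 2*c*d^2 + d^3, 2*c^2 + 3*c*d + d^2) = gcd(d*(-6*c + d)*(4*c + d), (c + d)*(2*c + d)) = 1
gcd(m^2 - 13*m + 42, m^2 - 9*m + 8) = 1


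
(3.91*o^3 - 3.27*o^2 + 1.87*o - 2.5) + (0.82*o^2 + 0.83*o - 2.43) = 3.91*o^3 - 2.45*o^2 + 2.7*o - 4.93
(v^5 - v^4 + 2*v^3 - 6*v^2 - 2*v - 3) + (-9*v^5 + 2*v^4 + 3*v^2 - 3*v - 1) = -8*v^5 + v^4 + 2*v^3 - 3*v^2 - 5*v - 4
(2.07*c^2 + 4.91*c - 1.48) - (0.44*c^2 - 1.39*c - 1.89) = 1.63*c^2 + 6.3*c + 0.41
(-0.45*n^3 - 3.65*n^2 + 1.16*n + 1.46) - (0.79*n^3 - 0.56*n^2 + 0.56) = -1.24*n^3 - 3.09*n^2 + 1.16*n + 0.9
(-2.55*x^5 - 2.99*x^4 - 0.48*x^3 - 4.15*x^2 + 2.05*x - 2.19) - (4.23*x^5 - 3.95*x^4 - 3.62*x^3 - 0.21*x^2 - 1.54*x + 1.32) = -6.78*x^5 + 0.96*x^4 + 3.14*x^3 - 3.94*x^2 + 3.59*x - 3.51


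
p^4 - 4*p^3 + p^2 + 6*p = p*(p - 3)*(p - 2)*(p + 1)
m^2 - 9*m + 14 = (m - 7)*(m - 2)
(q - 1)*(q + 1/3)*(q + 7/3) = q^3 + 5*q^2/3 - 17*q/9 - 7/9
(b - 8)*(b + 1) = b^2 - 7*b - 8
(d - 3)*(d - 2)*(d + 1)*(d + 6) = d^4 + 2*d^3 - 23*d^2 + 12*d + 36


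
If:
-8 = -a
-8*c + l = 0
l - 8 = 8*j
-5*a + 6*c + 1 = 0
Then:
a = 8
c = 13/2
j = 11/2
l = 52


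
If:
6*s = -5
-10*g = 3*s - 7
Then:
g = 19/20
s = -5/6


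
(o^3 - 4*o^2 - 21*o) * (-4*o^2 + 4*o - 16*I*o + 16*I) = -4*o^5 + 20*o^4 - 16*I*o^4 + 68*o^3 + 80*I*o^3 - 84*o^2 + 272*I*o^2 - 336*I*o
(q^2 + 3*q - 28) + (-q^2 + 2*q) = 5*q - 28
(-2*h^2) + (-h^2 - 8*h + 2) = -3*h^2 - 8*h + 2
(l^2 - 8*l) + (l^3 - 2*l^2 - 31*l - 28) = l^3 - l^2 - 39*l - 28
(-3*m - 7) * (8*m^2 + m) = -24*m^3 - 59*m^2 - 7*m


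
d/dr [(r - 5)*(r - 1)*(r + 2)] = 3*r^2 - 8*r - 7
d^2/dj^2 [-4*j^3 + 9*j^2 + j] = 18 - 24*j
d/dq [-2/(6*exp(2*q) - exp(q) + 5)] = (24*exp(q) - 2)*exp(q)/(6*exp(2*q) - exp(q) + 5)^2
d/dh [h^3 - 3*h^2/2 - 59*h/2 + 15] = 3*h^2 - 3*h - 59/2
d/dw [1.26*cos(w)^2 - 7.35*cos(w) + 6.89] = (7.35 - 2.52*cos(w))*sin(w)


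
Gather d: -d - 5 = -d - 5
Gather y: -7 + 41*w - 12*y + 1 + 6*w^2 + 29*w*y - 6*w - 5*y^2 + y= 6*w^2 + 35*w - 5*y^2 + y*(29*w - 11) - 6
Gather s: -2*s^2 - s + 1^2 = -2*s^2 - s + 1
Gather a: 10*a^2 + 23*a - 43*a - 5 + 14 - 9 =10*a^2 - 20*a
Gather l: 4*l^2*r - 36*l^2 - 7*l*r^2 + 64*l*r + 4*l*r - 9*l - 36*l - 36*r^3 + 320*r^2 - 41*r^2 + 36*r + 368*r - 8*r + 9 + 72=l^2*(4*r - 36) + l*(-7*r^2 + 68*r - 45) - 36*r^3 + 279*r^2 + 396*r + 81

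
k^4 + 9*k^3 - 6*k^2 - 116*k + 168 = (k - 2)^2*(k + 6)*(k + 7)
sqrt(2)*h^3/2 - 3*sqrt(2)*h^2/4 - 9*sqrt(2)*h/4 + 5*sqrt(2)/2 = (h - 5/2)*(h - 1)*(sqrt(2)*h/2 + sqrt(2))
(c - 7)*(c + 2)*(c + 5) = c^3 - 39*c - 70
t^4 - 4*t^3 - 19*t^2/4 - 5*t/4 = t*(t - 5)*(t + 1/2)^2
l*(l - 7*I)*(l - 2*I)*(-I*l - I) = -I*l^4 - 9*l^3 - I*l^3 - 9*l^2 + 14*I*l^2 + 14*I*l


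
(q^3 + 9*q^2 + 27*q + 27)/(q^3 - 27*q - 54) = (q + 3)/(q - 6)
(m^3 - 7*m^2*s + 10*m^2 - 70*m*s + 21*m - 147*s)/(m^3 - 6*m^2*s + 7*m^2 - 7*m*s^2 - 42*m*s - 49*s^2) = (m + 3)/(m + s)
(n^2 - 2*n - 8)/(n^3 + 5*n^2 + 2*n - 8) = (n - 4)/(n^2 + 3*n - 4)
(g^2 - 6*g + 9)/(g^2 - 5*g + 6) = (g - 3)/(g - 2)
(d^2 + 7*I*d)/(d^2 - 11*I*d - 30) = d*(d + 7*I)/(d^2 - 11*I*d - 30)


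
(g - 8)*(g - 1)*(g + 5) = g^3 - 4*g^2 - 37*g + 40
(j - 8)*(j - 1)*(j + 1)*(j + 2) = j^4 - 6*j^3 - 17*j^2 + 6*j + 16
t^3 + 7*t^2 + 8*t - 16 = (t - 1)*(t + 4)^2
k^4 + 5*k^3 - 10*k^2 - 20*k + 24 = (k - 2)*(k - 1)*(k + 2)*(k + 6)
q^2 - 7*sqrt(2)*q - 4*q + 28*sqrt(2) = (q - 4)*(q - 7*sqrt(2))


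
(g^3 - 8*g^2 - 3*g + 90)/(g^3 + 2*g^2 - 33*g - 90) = (g - 5)/(g + 5)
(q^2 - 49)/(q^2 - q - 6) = (49 - q^2)/(-q^2 + q + 6)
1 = 1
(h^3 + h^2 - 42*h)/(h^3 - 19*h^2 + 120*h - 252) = h*(h + 7)/(h^2 - 13*h + 42)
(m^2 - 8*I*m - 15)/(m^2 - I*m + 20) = (m - 3*I)/(m + 4*I)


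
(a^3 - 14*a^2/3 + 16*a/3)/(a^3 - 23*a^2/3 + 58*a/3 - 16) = a/(a - 3)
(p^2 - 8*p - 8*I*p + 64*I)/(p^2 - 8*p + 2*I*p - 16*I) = (p - 8*I)/(p + 2*I)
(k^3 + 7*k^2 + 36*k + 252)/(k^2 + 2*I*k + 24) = (k^2 + k*(7 - 6*I) - 42*I)/(k - 4*I)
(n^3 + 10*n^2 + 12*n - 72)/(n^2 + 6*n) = n + 4 - 12/n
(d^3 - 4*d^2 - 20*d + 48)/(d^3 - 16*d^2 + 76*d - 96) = (d + 4)/(d - 8)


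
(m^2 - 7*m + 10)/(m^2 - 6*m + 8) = (m - 5)/(m - 4)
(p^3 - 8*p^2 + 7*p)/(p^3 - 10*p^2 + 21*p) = (p - 1)/(p - 3)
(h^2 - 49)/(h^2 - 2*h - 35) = (h + 7)/(h + 5)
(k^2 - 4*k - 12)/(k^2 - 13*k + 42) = (k + 2)/(k - 7)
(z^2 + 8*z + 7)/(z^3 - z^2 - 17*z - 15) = (z + 7)/(z^2 - 2*z - 15)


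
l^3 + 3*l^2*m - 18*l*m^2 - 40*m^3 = (l - 4*m)*(l + 2*m)*(l + 5*m)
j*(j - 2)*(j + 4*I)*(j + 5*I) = j^4 - 2*j^3 + 9*I*j^3 - 20*j^2 - 18*I*j^2 + 40*j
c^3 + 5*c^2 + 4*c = c*(c + 1)*(c + 4)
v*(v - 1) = v^2 - v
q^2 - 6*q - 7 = (q - 7)*(q + 1)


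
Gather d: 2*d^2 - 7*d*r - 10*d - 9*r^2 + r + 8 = 2*d^2 + d*(-7*r - 10) - 9*r^2 + r + 8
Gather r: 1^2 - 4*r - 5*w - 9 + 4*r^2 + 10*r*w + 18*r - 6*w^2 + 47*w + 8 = 4*r^2 + r*(10*w + 14) - 6*w^2 + 42*w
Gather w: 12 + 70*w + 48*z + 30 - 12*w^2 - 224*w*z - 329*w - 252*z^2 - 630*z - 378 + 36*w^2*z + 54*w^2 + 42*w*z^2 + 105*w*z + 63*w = w^2*(36*z + 42) + w*(42*z^2 - 119*z - 196) - 252*z^2 - 582*z - 336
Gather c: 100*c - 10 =100*c - 10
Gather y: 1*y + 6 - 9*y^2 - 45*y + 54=-9*y^2 - 44*y + 60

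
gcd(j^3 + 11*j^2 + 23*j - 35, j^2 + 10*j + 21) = j + 7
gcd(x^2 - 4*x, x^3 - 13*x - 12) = x - 4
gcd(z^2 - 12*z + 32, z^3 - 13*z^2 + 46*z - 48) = z - 8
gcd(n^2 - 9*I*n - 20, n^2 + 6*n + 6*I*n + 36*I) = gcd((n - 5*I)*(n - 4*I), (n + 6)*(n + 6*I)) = 1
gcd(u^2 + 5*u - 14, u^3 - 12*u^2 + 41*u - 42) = u - 2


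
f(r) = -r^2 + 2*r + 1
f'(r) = 2 - 2*r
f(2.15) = 0.68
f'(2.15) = -2.30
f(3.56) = -4.55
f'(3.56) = -5.12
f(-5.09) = -35.09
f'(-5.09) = 12.18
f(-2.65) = -11.32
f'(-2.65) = 7.30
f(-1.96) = -6.76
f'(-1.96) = 5.92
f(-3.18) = -15.47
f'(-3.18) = 8.36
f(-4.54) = -28.69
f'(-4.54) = 11.08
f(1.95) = 1.10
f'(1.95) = -1.90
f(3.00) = -2.00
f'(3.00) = -4.00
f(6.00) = -23.00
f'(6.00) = -10.00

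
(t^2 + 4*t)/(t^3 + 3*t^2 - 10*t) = (t + 4)/(t^2 + 3*t - 10)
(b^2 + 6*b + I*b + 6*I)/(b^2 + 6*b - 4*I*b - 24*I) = (b + I)/(b - 4*I)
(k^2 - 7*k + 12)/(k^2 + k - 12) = (k - 4)/(k + 4)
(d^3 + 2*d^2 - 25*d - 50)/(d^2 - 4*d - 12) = (d^2 - 25)/(d - 6)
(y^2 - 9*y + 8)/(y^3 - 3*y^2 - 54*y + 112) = (y - 1)/(y^2 + 5*y - 14)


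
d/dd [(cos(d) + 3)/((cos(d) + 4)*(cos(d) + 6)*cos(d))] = (123*cos(d) + 19*cos(2*d) + cos(3*d) + 163)*sin(d)/(2*(cos(d) + 4)^2*(cos(d) + 6)^2*cos(d)^2)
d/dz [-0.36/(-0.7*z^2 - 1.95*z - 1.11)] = (-0.504*z - 0.702)/(0.7*z^2 + 1.95*z + 1.11)^2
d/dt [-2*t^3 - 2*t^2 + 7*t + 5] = -6*t^2 - 4*t + 7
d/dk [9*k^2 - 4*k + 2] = 18*k - 4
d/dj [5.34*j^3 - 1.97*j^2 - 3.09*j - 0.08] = 16.02*j^2 - 3.94*j - 3.09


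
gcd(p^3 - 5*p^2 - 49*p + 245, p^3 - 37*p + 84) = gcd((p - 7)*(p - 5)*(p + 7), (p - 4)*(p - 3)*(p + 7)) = p + 7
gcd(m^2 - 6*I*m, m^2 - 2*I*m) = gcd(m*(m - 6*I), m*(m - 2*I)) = m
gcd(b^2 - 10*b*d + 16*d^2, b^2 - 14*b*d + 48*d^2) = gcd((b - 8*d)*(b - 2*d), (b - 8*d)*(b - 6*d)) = b - 8*d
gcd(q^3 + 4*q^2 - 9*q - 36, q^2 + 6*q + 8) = q + 4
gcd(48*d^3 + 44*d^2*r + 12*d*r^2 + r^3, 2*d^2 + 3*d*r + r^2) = 2*d + r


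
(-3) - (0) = -3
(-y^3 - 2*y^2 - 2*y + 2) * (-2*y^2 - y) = 2*y^5 + 5*y^4 + 6*y^3 - 2*y^2 - 2*y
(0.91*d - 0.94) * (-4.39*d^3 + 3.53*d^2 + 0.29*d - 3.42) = -3.9949*d^4 + 7.3389*d^3 - 3.0543*d^2 - 3.3848*d + 3.2148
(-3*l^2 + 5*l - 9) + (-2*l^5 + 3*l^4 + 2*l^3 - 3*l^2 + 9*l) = -2*l^5 + 3*l^4 + 2*l^3 - 6*l^2 + 14*l - 9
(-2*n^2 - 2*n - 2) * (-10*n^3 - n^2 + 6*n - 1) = 20*n^5 + 22*n^4 + 10*n^3 - 8*n^2 - 10*n + 2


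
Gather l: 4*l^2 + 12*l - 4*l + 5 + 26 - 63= 4*l^2 + 8*l - 32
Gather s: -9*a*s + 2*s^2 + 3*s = 2*s^2 + s*(3 - 9*a)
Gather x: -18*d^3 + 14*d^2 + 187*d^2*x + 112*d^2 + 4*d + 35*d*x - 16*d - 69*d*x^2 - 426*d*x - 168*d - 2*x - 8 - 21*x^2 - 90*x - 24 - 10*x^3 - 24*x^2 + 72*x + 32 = -18*d^3 + 126*d^2 - 180*d - 10*x^3 + x^2*(-69*d - 45) + x*(187*d^2 - 391*d - 20)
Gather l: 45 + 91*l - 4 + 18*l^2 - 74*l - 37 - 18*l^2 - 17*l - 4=0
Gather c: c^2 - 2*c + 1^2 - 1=c^2 - 2*c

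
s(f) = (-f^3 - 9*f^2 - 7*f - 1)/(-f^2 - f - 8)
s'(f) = (2*f + 1)*(-f^3 - 9*f^2 - 7*f - 1)/(-f^2 - f - 8)^2 + (-3*f^2 - 18*f - 7)/(-f^2 - f - 8)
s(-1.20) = 0.47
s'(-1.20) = -1.17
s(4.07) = 8.59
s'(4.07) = 1.80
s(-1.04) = 0.29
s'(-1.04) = -1.02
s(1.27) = 2.43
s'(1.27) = 2.40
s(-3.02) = 2.44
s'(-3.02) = -0.55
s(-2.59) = 2.13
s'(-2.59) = -0.87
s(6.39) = 12.21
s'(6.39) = 1.38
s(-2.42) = 1.98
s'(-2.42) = -1.00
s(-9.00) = -0.78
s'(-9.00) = 0.94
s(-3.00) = 2.43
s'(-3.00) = -0.56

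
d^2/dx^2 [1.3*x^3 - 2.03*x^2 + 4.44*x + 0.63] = 7.8*x - 4.06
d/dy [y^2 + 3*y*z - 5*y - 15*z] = 2*y + 3*z - 5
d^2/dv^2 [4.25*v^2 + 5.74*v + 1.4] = 8.50000000000000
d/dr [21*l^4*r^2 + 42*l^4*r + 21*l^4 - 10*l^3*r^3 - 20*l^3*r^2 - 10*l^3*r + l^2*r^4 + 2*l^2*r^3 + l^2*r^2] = 2*l^2*(21*l^2*r + 21*l^2 - 15*l*r^2 - 20*l*r - 5*l + 2*r^3 + 3*r^2 + r)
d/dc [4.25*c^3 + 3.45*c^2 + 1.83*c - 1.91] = 12.75*c^2 + 6.9*c + 1.83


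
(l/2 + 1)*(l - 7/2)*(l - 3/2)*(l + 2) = l^4/2 - l^3/2 - 43*l^2/8 + l/2 + 21/2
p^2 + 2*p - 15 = (p - 3)*(p + 5)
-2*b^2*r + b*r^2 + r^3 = r*(-b + r)*(2*b + r)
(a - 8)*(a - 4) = a^2 - 12*a + 32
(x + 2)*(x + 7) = x^2 + 9*x + 14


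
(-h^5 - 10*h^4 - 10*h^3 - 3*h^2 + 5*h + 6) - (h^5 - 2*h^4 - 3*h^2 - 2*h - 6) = -2*h^5 - 8*h^4 - 10*h^3 + 7*h + 12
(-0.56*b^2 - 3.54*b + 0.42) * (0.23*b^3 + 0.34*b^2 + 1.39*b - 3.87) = -0.1288*b^5 - 1.0046*b^4 - 1.8854*b^3 - 2.6106*b^2 + 14.2836*b - 1.6254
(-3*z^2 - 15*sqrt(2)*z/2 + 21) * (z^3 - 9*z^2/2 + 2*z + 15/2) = -3*z^5 - 15*sqrt(2)*z^4/2 + 27*z^4/2 + 15*z^3 + 135*sqrt(2)*z^3/4 - 117*z^2 - 15*sqrt(2)*z^2 - 225*sqrt(2)*z/4 + 42*z + 315/2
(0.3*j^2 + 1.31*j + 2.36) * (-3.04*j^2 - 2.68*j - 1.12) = -0.912*j^4 - 4.7864*j^3 - 11.0212*j^2 - 7.792*j - 2.6432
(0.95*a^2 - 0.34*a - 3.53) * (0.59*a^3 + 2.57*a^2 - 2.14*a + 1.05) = 0.5605*a^5 + 2.2409*a^4 - 4.9895*a^3 - 7.347*a^2 + 7.1972*a - 3.7065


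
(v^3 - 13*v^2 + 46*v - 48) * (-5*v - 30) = -5*v^4 + 35*v^3 + 160*v^2 - 1140*v + 1440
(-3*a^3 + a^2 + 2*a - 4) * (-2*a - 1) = 6*a^4 + a^3 - 5*a^2 + 6*a + 4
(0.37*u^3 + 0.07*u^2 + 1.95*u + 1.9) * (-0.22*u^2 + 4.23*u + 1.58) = -0.0814*u^5 + 1.5497*u^4 + 0.4517*u^3 + 7.9411*u^2 + 11.118*u + 3.002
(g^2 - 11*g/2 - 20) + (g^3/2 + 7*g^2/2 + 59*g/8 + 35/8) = g^3/2 + 9*g^2/2 + 15*g/8 - 125/8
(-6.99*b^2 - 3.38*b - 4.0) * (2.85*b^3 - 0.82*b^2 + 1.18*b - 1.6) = -19.9215*b^5 - 3.9012*b^4 - 16.8766*b^3 + 10.4756*b^2 + 0.688000000000001*b + 6.4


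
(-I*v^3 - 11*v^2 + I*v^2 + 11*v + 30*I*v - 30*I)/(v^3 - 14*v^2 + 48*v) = (-I*v^3 + v^2*(-11 + I) + v*(11 + 30*I) - 30*I)/(v*(v^2 - 14*v + 48))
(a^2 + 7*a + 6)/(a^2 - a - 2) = (a + 6)/(a - 2)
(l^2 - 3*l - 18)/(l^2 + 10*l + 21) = (l - 6)/(l + 7)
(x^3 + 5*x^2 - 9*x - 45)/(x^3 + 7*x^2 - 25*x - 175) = (x^2 - 9)/(x^2 + 2*x - 35)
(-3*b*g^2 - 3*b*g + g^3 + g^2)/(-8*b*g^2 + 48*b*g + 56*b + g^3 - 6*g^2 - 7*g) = g*(3*b - g)/(8*b*g - 56*b - g^2 + 7*g)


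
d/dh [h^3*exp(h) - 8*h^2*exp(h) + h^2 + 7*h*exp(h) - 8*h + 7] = h^3*exp(h) - 5*h^2*exp(h) - 9*h*exp(h) + 2*h + 7*exp(h) - 8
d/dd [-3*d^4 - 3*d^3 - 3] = d^2*(-12*d - 9)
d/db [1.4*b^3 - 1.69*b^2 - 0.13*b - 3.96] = 4.2*b^2 - 3.38*b - 0.13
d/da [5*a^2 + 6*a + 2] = 10*a + 6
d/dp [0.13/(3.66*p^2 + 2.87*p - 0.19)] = (-0.9516*p - 0.3731)/(3.66*p^2 + 2.87*p - 0.19)^2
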